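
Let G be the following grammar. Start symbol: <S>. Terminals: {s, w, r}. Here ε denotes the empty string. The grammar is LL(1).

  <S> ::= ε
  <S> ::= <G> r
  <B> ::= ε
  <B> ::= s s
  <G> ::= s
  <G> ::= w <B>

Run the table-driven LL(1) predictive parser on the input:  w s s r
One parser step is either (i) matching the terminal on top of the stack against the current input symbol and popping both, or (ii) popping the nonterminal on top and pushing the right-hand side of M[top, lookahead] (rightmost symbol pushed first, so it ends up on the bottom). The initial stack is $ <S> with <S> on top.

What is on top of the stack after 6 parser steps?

r

step 1: stack=$ <S>  input=w s s r $  — expand <S> ::= <G> r
step 2: stack=$ r <G>  input=w s s r $  — expand <G> ::= w <B>
step 3: stack=$ r <B> w  input=w s s r $  — match w
step 4: stack=$ r <B>  input=s s r $  — expand <B> ::= s s
step 5: stack=$ r s s  input=s s r $  — match s
step 6: stack=$ r s  input=s r $  — match s
Stack after step 6: $ r (top = r).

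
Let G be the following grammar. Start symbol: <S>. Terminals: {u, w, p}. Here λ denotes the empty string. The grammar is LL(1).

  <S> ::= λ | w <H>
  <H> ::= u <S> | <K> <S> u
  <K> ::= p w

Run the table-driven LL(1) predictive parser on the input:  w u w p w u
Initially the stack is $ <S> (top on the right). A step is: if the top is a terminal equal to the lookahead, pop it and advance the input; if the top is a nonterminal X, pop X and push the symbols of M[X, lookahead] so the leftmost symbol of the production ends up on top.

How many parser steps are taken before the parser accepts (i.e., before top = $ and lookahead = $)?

      Stack        Input          Action
   1  $ <S>        w u w p w u $  expand <S> ::= w <H>
   2  $ <H> w      w u w p w u $  match w
   3  $ <H>        u w p w u $    expand <H> ::= u <S>
   4  $ <S> u      u w p w u $    match u
   5  $ <S>        w p w u $      expand <S> ::= w <H>
   6  $ <H> w      w p w u $      match w
   7  $ <H>        p w u $        expand <H> ::= <K> <S> u
   8  $ u <S> <K>  p w u $        expand <K> ::= p w
   9  $ u <S> w p  p w u $        match p
  10  $ u <S> w    w u $          match w
  11  $ u <S>      u $            expand <S> ::= λ
  12  $ u          u $            match u
Accept reached after 12 steps.

12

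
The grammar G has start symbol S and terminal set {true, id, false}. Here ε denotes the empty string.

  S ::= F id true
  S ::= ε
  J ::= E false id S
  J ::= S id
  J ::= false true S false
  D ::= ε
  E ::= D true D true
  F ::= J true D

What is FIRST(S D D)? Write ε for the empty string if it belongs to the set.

{ε, false, id, true}

FIRST(D): from D::=ε we get {ε}. So FIRST(D) = {ε}.
FIRST(E): from E::=D true D true we get {true}. So FIRST(E) = {true}.
FIRST(S): from S::=F id true we get {false, id, true}; from S::=ε we get {ε}. So FIRST(S) = {ε, false, id, true}.
FIRST(J): from J::=E false id S we get {true}; from J::=S id we get {false, id, true}; from J::=false true S false we get {false}. So FIRST(J) = {false, id, true}.
FIRST(F): from F::=J true D we get {false, id, true}. So FIRST(F) = {false, id, true}.
FIRST(S D D): take FIRST of each symbol in turn, carrying on past any symbol whose FIRST contains ε; result {ε, false, id, true}.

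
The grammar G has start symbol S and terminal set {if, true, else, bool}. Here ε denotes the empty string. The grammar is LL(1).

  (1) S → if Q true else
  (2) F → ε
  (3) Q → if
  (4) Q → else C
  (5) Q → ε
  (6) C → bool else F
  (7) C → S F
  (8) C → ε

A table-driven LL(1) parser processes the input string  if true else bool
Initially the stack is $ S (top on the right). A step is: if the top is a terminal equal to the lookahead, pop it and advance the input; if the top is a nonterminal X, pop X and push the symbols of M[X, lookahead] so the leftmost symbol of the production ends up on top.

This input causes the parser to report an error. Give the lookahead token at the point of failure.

bool

step 1: stack=$ S  input=if true else bool $  — expand S → if Q true else
step 2: stack=$ else true Q if  input=if true else bool $  — match if
step 3: stack=$ else true Q  input=true else bool $  — expand Q → ε
step 4: stack=$ else true  input=true else bool $  — match true
step 5: stack=$ else  input=else bool $  — match else
step 6: stack=$  input=bool $  — error: stack empty but input remains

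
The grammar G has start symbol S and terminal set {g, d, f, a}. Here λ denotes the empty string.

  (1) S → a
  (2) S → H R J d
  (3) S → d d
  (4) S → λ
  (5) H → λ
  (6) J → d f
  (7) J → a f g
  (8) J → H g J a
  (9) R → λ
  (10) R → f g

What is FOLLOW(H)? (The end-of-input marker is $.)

FIRST(H) = {λ}
FIRST(R) = {λ, f}
FIRST(J) = {a, d, g}  (via H g J a)
FIRST(S) = {λ, a, d, f, g}  (via H R J d)
FOLLOW(S) includes $ since S is the start symbol.
FOLLOW(S): S appears on no right-hand side. Thus FOLLOW(S) = {$}.
FOLLOW(H): in S→H R J d, H is followed by R J d with FIRST {a, d, f, g}; in J→H g J a, H is followed by g J a with FIRST {g}. Thus FOLLOW(H) = {a, d, f, g}.
FOLLOW(J): in S→H R J d, J is followed by d with FIRST {d}; in J→H g J a, J is followed by a with FIRST {a}. Thus FOLLOW(J) = {a, d}.
FOLLOW(R): in S→H R J d, R is followed by J d with FIRST {a, d, g}. Thus FOLLOW(R) = {a, d, g}.

{a, d, f, g}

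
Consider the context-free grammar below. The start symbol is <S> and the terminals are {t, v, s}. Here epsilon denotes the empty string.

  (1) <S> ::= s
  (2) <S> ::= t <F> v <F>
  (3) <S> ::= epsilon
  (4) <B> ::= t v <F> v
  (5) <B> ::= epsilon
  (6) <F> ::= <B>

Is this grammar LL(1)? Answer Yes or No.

Yes

FIRST(<S>) = {epsilon, s, t}
FIRST(<B>) = {epsilon, t}
FIRST(<F>) = {epsilon, t}
FOLLOW(<S>) = {$}
FOLLOW(<B>) = {$, v}
FOLLOW(<F>) = {$, v}
Each cell of M receives at most one production.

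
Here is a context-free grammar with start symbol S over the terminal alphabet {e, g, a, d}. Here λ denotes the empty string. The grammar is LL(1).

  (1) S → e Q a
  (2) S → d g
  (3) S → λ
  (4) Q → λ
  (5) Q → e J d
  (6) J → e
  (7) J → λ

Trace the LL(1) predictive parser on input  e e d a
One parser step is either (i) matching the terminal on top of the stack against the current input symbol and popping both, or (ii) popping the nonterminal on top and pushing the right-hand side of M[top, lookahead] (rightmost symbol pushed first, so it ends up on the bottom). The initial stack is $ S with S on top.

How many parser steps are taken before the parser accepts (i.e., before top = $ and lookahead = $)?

step 1: stack=$ S  input=e e d a $  — expand S → e Q a
step 2: stack=$ a Q e  input=e e d a $  — match e
step 3: stack=$ a Q  input=e d a $  — expand Q → e J d
step 4: stack=$ a d J e  input=e d a $  — match e
step 5: stack=$ a d J  input=d a $  — expand J → λ
step 6: stack=$ a d  input=d a $  — match d
step 7: stack=$ a  input=a $  — match a
Accept reached after 7 steps.

7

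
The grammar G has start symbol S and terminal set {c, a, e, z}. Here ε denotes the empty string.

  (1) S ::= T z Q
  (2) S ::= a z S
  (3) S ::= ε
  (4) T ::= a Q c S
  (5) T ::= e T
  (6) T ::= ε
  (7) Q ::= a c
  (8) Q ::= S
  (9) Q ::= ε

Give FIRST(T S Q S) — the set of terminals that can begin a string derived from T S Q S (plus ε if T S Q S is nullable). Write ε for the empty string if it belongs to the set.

FIRST(T) = {ε, a, e}
FIRST(S) = {ε, a, e, z}  (via T z Q)
FIRST(Q) = {ε, a, e, z}  (via S)
FIRST(T S Q S): take FIRST of each symbol in turn, carrying on past any symbol whose FIRST contains ε; result {ε, a, e, z}.

{ε, a, e, z}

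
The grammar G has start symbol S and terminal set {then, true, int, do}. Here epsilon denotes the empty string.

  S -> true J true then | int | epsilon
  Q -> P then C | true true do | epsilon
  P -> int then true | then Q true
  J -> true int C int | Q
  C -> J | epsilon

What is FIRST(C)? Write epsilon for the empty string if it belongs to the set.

FIRST(S): from S->true J true then we get {true}; from S->int we get {int}; from S->epsilon we get {epsilon}. So FIRST(S) = {epsilon, int, true}.
FIRST(P): from P->int then true we get {int}; from P->then Q true we get {then}. So FIRST(P) = {int, then}.
FIRST(Q): from Q->P then C we get {int, then}; from Q->true true do we get {true}; from Q->epsilon we get {epsilon}. So FIRST(Q) = {epsilon, int, then, true}.
FIRST(J): from J->true int C int we get {true}; from J->Q we get {epsilon, int, then, true}. So FIRST(J) = {epsilon, int, then, true}.
FIRST(C): from C->J we get {epsilon, int, then, true}; from C->epsilon we get {epsilon}. So FIRST(C) = {epsilon, int, then, true}.

{epsilon, int, then, true}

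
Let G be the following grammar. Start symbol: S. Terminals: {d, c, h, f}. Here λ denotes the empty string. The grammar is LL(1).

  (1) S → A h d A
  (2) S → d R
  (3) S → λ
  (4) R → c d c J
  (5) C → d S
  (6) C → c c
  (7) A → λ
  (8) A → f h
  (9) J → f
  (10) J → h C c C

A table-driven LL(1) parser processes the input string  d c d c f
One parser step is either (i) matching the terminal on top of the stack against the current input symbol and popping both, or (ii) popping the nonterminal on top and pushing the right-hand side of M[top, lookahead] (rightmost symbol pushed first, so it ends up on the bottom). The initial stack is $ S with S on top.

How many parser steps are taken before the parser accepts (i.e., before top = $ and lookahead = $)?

8

     Stack      Input        Action
  1  $ S        d c d c f $  expand S → d R
  2  $ R d      d c d c f $  match d
  3  $ R        c d c f $    expand R → c d c J
  4  $ J c d c  c d c f $    match c
  5  $ J c d    d c f $      match d
  6  $ J c      c f $        match c
  7  $ J        f $          expand J → f
  8  $ f        f $          match f
Accept reached after 8 steps.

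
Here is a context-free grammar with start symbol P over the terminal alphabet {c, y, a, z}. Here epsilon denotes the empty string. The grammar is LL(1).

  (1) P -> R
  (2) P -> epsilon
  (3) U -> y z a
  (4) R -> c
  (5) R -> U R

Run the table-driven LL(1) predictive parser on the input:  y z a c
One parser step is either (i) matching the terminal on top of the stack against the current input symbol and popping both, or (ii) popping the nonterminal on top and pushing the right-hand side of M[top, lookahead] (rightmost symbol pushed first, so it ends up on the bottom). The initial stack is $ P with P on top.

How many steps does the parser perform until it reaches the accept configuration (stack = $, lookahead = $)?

8

step 1: stack=$ P  input=y z a c $  — expand P -> R
step 2: stack=$ R  input=y z a c $  — expand R -> U R
step 3: stack=$ R U  input=y z a c $  — expand U -> y z a
step 4: stack=$ R a z y  input=y z a c $  — match y
step 5: stack=$ R a z  input=z a c $  — match z
step 6: stack=$ R a  input=a c $  — match a
step 7: stack=$ R  input=c $  — expand R -> c
step 8: stack=$ c  input=c $  — match c
Accept reached after 8 steps.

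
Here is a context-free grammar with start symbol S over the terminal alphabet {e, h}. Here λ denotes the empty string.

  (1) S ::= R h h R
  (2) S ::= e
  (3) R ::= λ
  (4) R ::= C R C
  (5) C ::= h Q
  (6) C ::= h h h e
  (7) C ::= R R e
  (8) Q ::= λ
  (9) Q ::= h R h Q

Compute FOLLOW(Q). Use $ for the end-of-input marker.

FIRST(Q) = {λ, h}
FIRST(S) = {e, h}  (via R h h R)
FIRST(R) = {λ, e, h}  (via C R C)
FIRST(C) = {e, h}  (via R R e)
FOLLOW(S) includes $ since S is the start symbol.
FOLLOW(S): S appears on no right-hand side. Thus FOLLOW(S) = {$}.
FOLLOW(R): in S::=R h h R (occurrence 1), R is followed by h h R with FIRST {h}; in S::=R h h R (occurrence 2), the suffix after R is empty, so FOLLOW(R) ⊇ FOLLOW(S) = {$}; in R::=C R C, R is followed by C with FIRST {e, h}; in C::=R R e (occurrence 1), R is followed by R e with FIRST {e, h}; in C::=R R e (occurrence 2), R is followed by e with FIRST {e}; in Q::=h R h Q, R is followed by h Q with FIRST {h}. Thus FOLLOW(R) = {$, e, h}.
FOLLOW(C): in R::=C R C (occurrence 1), C is followed by R C with FIRST {e, h}; in R::=C R C (occurrence 2), the suffix after C is empty, so FOLLOW(C) ⊇ FOLLOW(R) = {$, e, h}. Thus FOLLOW(C) = {$, e, h}.
FOLLOW(Q): in C::=h Q, the suffix after Q is empty, so FOLLOW(Q) ⊇ FOLLOW(C) = {$, e, h}; in Q::=h R h Q, the suffix after Q is empty (adds nothing new). Thus FOLLOW(Q) = {$, e, h}.

{$, e, h}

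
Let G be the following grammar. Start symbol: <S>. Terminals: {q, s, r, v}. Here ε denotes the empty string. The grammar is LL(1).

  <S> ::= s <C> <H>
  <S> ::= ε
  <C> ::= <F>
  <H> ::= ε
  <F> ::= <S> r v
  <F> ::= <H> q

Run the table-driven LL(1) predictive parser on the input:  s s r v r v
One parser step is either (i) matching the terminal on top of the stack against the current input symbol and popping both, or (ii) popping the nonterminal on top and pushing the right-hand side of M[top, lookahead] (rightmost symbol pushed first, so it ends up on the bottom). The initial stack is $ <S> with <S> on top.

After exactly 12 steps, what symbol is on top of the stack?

      Stack                  Input          Action
   1  $ <S>                  s s r v r v $  expand <S> ::= s <C> <H>
   2  $ <H> <C> s            s s r v r v $  match s
   3  $ <H> <C>              s r v r v $    expand <C> ::= <F>
   4  $ <H> <F>              s r v r v $    expand <F> ::= <S> r v
   5  $ <H> v r <S>          s r v r v $    expand <S> ::= s <C> <H>
   6  $ <H> v r <H> <C> s    s r v r v $    match s
   7  $ <H> v r <H> <C>      r v r v $      expand <C> ::= <F>
   8  $ <H> v r <H> <F>      r v r v $      expand <F> ::= <S> r v
   9  $ <H> v r <H> v r <S>  r v r v $      expand <S> ::= ε
  10  $ <H> v r <H> v r      r v r v $      match r
  11  $ <H> v r <H> v        v r v $        match v
  12  $ <H> v r <H>          r v $          expand <H> ::= ε
Stack after step 12: $ <H> v r (top = r).

r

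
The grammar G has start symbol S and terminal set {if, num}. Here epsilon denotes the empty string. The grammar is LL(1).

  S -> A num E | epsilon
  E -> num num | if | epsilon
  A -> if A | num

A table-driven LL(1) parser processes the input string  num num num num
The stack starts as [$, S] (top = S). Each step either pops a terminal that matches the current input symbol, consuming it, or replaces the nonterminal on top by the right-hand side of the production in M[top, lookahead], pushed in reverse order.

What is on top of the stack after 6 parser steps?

num

step 1: stack=$ S  input=num num num num $  — expand S -> A num E
step 2: stack=$ E num A  input=num num num num $  — expand A -> num
step 3: stack=$ E num num  input=num num num num $  — match num
step 4: stack=$ E num  input=num num num $  — match num
step 5: stack=$ E  input=num num $  — expand E -> num num
step 6: stack=$ num num  input=num num $  — match num
Stack after step 6: $ num (top = num).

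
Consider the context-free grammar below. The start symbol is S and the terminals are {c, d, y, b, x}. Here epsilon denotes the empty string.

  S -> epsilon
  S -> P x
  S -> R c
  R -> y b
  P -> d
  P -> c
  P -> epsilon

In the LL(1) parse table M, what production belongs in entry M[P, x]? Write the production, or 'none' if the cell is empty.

FIRST(R): from R->y b we get {y}. So FIRST(R) = {y}.
FIRST(P): from P->d we get {d}; from P->c we get {c}; from P->epsilon we get {epsilon}. So FIRST(P) = {epsilon, c, d}.
FIRST(S): from S->epsilon we get {epsilon}; from S->P x we get {c, d, x}; from S->R c we get {y}. So FIRST(S) = {epsilon, c, d, x, y}.
FOLLOW(S) includes $ since S is the start symbol.
FOLLOW(P): in S->P x, P is followed by x with FIRST {x}. Thus FOLLOW(P) = {x}.
For P -> d: FIRST(d) = {d}, so it goes in M[P, t] for t ∈ {d}.
For P -> c: FIRST(c) = {c}, so it goes in M[P, t] for t ∈ {c}.
For P -> epsilon: FIRST(epsilon) = {epsilon}, so it goes in M[P, t] for t ∈ {}; since epsilon ∈ FIRST, also for every t ∈ FOLLOW(P) = {x}.

P -> epsilon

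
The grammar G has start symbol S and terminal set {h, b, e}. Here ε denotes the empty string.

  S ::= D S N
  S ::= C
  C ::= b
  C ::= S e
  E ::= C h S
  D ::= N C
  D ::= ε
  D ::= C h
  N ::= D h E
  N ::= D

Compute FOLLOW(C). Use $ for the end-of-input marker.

{$, b, e, h}

FIRST(S) = {b, h}  (via D S N, C)
FIRST(C) = {b, h}  (via S e)
FIRST(E) = {b, h}  (via C h S)
FIRST(D) = {ε, b, h}  (via N C, C h)
FIRST(N) = {ε, b, h}  (via D h E, D)
FOLLOW(S) includes $ since S is the start symbol.
FOLLOW(S): in S::=D S N, S is followed by N with FIRST {ε, b, h}; in S::=D S N, the suffix after S is nullable (adds nothing new); in C::=S e, S is followed by e with FIRST {e}; in E::=C h S, the suffix after S is empty, so FOLLOW(S) ⊇ FOLLOW(E) = {$, b, e, h}. Thus FOLLOW(S) = {$, b, e, h}.
FOLLOW(N): in S::=D S N, the suffix after N is empty, so FOLLOW(N) ⊇ FOLLOW(S) = {$, b, e, h}; in D::=N C, N is followed by C with FIRST {b, h}. Thus FOLLOW(N) = {$, b, e, h}.
FOLLOW(E): in N::=D h E, the suffix after E is empty, so FOLLOW(E) ⊇ FOLLOW(N) = {$, b, e, h}. Thus FOLLOW(E) = {$, b, e, h}.
FOLLOW(D): in S::=D S N, D is followed by S N with FIRST {b, h}; in N::=D h E, D is followed by h E with FIRST {h}; in N::=D, the suffix after D is empty, so FOLLOW(D) ⊇ FOLLOW(N) = {$, b, e, h}. Thus FOLLOW(D) = {$, b, e, h}.
FOLLOW(C): in S::=C, the suffix after C is empty, so FOLLOW(C) ⊇ FOLLOW(S) = {$, b, e, h}; in E::=C h S, C is followed by h S with FIRST {h}; in D::=N C, the suffix after C is empty, so FOLLOW(C) ⊇ FOLLOW(D) = {$, b, e, h}; in D::=C h, C is followed by h with FIRST {h}. Thus FOLLOW(C) = {$, b, e, h}.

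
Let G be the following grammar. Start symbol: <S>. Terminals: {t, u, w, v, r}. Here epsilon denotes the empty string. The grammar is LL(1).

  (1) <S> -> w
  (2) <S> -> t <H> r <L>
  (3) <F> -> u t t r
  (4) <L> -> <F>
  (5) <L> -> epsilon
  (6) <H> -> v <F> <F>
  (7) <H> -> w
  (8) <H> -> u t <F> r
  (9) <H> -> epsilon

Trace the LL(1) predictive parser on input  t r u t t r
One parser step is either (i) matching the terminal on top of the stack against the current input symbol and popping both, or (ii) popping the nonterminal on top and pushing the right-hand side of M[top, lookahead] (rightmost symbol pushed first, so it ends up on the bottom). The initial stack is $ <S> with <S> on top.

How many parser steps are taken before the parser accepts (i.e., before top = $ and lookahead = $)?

      Stack          Input          Action
   1  $ <S>          t r u t t r $  expand <S> -> t <H> r <L>
   2  $ <L> r <H> t  t r u t t r $  match t
   3  $ <L> r <H>    r u t t r $    expand <H> -> epsilon
   4  $ <L> r        r u t t r $    match r
   5  $ <L>          u t t r $      expand <L> -> <F>
   6  $ <F>          u t t r $      expand <F> -> u t t r
   7  $ r t t u      u t t r $      match u
   8  $ r t t        t t r $        match t
   9  $ r t          t r $          match t
  10  $ r            r $            match r
Accept reached after 10 steps.

10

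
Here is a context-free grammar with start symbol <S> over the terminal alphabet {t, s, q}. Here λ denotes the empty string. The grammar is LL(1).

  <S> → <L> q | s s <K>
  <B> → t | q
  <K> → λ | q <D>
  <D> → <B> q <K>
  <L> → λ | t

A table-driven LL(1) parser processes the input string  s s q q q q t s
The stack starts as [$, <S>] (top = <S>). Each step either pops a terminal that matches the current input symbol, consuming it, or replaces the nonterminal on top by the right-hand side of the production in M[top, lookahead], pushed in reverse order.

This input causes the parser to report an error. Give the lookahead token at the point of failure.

s

step 1: stack=$ <S>  input=s s q q q q t s $  — expand <S> → s s <K>
step 2: stack=$ <K> s s  input=s s q q q q t s $  — match s
step 3: stack=$ <K> s  input=s q q q q t s $  — match s
step 4: stack=$ <K>  input=q q q q t s $  — expand <K> → q <D>
step 5: stack=$ <D> q  input=q q q q t s $  — match q
step 6: stack=$ <D>  input=q q q t s $  — expand <D> → <B> q <K>
step 7: stack=$ <K> q <B>  input=q q q t s $  — expand <B> → q
step 8: stack=$ <K> q q  input=q q q t s $  — match q
step 9: stack=$ <K> q  input=q q t s $  — match q
step 10: stack=$ <K>  input=q t s $  — expand <K> → q <D>
step 11: stack=$ <D> q  input=q t s $  — match q
step 12: stack=$ <D>  input=t s $  — expand <D> → <B> q <K>
step 13: stack=$ <K> q <B>  input=t s $  — expand <B> → t
step 14: stack=$ <K> q t  input=t s $  — match t
step 15: stack=$ <K> q  input=s $  — error: top is terminal q but lookahead is s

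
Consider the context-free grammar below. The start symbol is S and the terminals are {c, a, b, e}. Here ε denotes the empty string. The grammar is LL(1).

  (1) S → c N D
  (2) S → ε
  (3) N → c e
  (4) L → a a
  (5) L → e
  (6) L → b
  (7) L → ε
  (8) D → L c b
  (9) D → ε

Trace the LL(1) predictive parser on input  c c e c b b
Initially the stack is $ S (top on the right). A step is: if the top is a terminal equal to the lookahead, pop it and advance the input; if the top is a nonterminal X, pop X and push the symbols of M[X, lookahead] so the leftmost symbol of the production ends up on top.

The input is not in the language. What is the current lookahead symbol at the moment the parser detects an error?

b

step 1: stack=$ S  input=c c e c b b $  — expand S → c N D
step 2: stack=$ D N c  input=c c e c b b $  — match c
step 3: stack=$ D N  input=c e c b b $  — expand N → c e
step 4: stack=$ D e c  input=c e c b b $  — match c
step 5: stack=$ D e  input=e c b b $  — match e
step 6: stack=$ D  input=c b b $  — expand D → L c b
step 7: stack=$ b c L  input=c b b $  — expand L → ε
step 8: stack=$ b c  input=c b b $  — match c
step 9: stack=$ b  input=b b $  — match b
step 10: stack=$  input=b $  — error: stack empty but input remains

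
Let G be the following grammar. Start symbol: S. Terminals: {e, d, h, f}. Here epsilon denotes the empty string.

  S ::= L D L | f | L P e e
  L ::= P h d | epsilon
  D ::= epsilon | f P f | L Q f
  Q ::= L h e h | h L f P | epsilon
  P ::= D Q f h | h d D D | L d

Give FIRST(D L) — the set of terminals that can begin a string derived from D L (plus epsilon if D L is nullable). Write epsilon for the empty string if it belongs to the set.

{epsilon, d, f, h}

FIRST(S) = {epsilon, d, f, h}  (via L D L, L P e e)
FIRST(L) = {epsilon, d, f, h}  (via P h d)
FIRST(Q) = {epsilon, d, f, h}  (via L h e h)
FIRST(D) = {epsilon, d, f, h}  (via L Q f)
FIRST(P) = {d, f, h}  (via D Q f h, L d)
FIRST(D L): take FIRST of each symbol in turn, carrying on past any symbol whose FIRST contains epsilon; result {epsilon, d, f, h}.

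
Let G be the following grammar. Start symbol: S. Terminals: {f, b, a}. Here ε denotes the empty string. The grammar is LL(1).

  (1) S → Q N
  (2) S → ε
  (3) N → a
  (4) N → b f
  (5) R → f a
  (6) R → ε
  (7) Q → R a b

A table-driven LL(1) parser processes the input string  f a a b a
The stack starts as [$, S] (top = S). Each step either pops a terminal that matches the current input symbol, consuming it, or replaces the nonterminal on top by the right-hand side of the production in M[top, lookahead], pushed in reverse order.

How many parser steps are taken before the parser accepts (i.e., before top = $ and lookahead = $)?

9

     Stack        Input        Action
  1  $ S          f a a b a $  expand S → Q N
  2  $ N Q        f a a b a $  expand Q → R a b
  3  $ N b a R    f a a b a $  expand R → f a
  4  $ N b a a f  f a a b a $  match f
  5  $ N b a a    a a b a $    match a
  6  $ N b a      a b a $      match a
  7  $ N b        b a $        match b
  8  $ N          a $          expand N → a
  9  $ a          a $          match a
Accept reached after 9 steps.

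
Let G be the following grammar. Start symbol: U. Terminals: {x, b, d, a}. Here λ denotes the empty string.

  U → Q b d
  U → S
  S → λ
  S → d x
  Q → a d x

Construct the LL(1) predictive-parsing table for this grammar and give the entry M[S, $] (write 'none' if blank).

FIRST(S) = {λ, d}
FIRST(Q) = {a}
FIRST(U) = {λ, a, d}  (via Q b d, S)
FOLLOW(U) includes $ since U is the start symbol.
FOLLOW(U): U appears on no right-hand side. Thus FOLLOW(U) = {$}.
FOLLOW(S): in U→S, the suffix after S is empty, so FOLLOW(S) ⊇ FOLLOW(U) = {$}. Thus FOLLOW(S) = {$}.
For S → λ: FIRST(λ) = {λ}, so it goes in M[S, t] for t ∈ {}; since λ ∈ FIRST, also for every t ∈ FOLLOW(S) = {$}.
For S → d x: FIRST(d x) = {d}, so it goes in M[S, t] for t ∈ {d}.

S → λ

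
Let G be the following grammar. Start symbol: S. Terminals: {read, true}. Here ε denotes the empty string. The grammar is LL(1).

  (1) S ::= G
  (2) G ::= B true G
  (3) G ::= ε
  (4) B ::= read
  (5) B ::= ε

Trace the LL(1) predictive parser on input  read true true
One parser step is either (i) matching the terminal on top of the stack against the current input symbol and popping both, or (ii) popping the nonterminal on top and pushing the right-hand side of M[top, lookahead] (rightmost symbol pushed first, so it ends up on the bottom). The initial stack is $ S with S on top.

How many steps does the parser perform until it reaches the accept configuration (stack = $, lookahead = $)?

     Stack          Input             Action
  1  $ S            read true true $  expand S ::= G
  2  $ G            read true true $  expand G ::= B true G
  3  $ G true B     read true true $  expand B ::= read
  4  $ G true read  read true true $  match read
  5  $ G true       true true $       match true
  6  $ G            true $            expand G ::= B true G
  7  $ G true B     true $            expand B ::= ε
  8  $ G true       true $            match true
  9  $ G            $                 expand G ::= ε
Accept reached after 9 steps.

9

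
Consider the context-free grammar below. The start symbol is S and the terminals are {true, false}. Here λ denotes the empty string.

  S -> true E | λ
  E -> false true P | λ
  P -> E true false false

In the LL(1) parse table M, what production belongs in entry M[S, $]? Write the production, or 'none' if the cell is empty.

S -> λ

FIRST(S): from S->true E we get {true}; from S->λ we get {λ}. So FIRST(S) = {λ, true}.
FIRST(E): from E->false true P we get {false}; from E->λ we get {λ}. So FIRST(E) = {λ, false}.
FIRST(P): from P->E true false false we get {false, true}. So FIRST(P) = {false, true}.
FOLLOW(S) includes $ since S is the start symbol.
FOLLOW(S): S appears on no right-hand side. Thus FOLLOW(S) = {$}.
For S -> true E: FIRST(true E) = {true}, so it goes in M[S, t] for t ∈ {true}.
For S -> λ: FIRST(λ) = {λ}, so it goes in M[S, t] for t ∈ {}; since λ ∈ FIRST, also for every t ∈ FOLLOW(S) = {$}.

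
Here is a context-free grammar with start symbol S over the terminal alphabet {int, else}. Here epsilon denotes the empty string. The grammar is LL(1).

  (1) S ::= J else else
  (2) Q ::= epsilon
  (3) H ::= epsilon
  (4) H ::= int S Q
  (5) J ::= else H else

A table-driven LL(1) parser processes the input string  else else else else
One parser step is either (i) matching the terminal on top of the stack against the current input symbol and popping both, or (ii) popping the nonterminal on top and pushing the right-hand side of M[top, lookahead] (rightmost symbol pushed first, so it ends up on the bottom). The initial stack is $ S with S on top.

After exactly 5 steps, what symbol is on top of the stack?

else

step 1: stack=$ S  input=else else else else $  — expand S ::= J else else
step 2: stack=$ else else J  input=else else else else $  — expand J ::= else H else
step 3: stack=$ else else else H else  input=else else else else $  — match else
step 4: stack=$ else else else H  input=else else else $  — expand H ::= epsilon
step 5: stack=$ else else else  input=else else else $  — match else
Stack after step 5: $ else else (top = else).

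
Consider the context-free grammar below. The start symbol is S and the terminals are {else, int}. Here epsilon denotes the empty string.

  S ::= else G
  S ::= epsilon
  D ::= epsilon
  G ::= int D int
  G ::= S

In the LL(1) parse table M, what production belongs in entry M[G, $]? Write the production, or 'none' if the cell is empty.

FIRST(S) = {epsilon, else}
FIRST(D) = {epsilon}
FIRST(G) = {epsilon, else, int}  (via S)
FOLLOW(S) includes $ since S is the start symbol.
FOLLOW(S): in G::=S, the suffix after S is empty, so FOLLOW(S) ⊇ FOLLOW(G) = {$}. Thus FOLLOW(S) = {$}.
FOLLOW(G): in S::=else G, the suffix after G is empty, so FOLLOW(G) ⊇ FOLLOW(S) = {$}. Thus FOLLOW(G) = {$}.
For G ::= int D int: FIRST(int D int) = {int}, so it goes in M[G, t] for t ∈ {int}.
For G ::= S: FIRST(S) = {epsilon, else}, so it goes in M[G, t] for t ∈ {else}; since epsilon ∈ FIRST, also for every t ∈ FOLLOW(G) = {$}.

G ::= S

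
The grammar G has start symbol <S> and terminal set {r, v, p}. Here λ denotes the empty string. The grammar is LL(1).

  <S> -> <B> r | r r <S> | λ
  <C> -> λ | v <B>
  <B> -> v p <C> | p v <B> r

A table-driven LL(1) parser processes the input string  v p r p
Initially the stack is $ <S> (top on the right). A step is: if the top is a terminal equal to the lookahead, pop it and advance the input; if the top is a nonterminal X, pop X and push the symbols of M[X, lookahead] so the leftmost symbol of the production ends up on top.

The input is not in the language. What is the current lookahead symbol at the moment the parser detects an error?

p

step 1: stack=$ <S>  input=v p r p $  — expand <S> -> <B> r
step 2: stack=$ r <B>  input=v p r p $  — expand <B> -> v p <C>
step 3: stack=$ r <C> p v  input=v p r p $  — match v
step 4: stack=$ r <C> p  input=p r p $  — match p
step 5: stack=$ r <C>  input=r p $  — expand <C> -> λ
step 6: stack=$ r  input=r p $  — match r
step 7: stack=$  input=p $  — error: stack empty but input remains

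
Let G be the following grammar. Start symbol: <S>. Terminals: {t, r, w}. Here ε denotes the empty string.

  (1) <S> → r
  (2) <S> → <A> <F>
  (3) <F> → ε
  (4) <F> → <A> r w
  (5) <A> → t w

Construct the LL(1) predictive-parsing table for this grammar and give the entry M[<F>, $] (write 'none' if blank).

FIRST(<A>): from <A>→t w we get {t}. So FIRST(<A>) = {t}.
FIRST(<S>): from <S>→r we get {r}; from <S>→<A> <F> we get {t}. So FIRST(<S>) = {r, t}.
FIRST(<F>): from <F>→ε we get {ε}; from <F>→<A> r w we get {t}. So FIRST(<F>) = {ε, t}.
FOLLOW(<S>) includes $ since <S> is the start symbol.
FOLLOW(<S>): <S> appears on no right-hand side. Thus FOLLOW(<S>) = {$}.
FOLLOW(<F>): in <S>→<A> <F>, the suffix after <F> is empty, so FOLLOW(<F>) ⊇ FOLLOW(<S>) = {$}. Thus FOLLOW(<F>) = {$}.
For <F> → ε: FIRST(ε) = {ε}, so it goes in M[<F>, t] for t ∈ {}; since ε ∈ FIRST, also for every t ∈ FOLLOW(<F>) = {$}.
For <F> → <A> r w: FIRST(<A> r w) = {t}, so it goes in M[<F>, t] for t ∈ {t}.

<F> → ε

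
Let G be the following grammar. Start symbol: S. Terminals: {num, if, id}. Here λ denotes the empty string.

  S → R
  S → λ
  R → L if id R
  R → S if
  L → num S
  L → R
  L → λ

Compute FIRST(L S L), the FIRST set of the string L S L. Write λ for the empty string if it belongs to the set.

{λ, if, num}

FIRST(S): from S→R we get {if, num}; from S→λ we get {λ}. So FIRST(S) = {λ, if, num}.
FIRST(R): from R→L if id R we get {if, num}; from R→S if we get {if, num}. So FIRST(R) = {if, num}.
FIRST(L): from L→num S we get {num}; from L→R we get {if, num}; from L→λ we get {λ}. So FIRST(L) = {λ, if, num}.
FIRST(L S L): take FIRST of each symbol in turn, carrying on past any symbol whose FIRST contains λ; result {λ, if, num}.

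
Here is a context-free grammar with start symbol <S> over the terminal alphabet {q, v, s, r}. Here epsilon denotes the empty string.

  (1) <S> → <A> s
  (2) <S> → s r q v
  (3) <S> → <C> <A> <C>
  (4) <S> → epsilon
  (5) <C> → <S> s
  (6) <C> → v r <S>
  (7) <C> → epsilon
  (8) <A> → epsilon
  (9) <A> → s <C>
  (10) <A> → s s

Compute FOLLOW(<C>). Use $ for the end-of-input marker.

FIRST(<A>) = {epsilon, s}
FIRST(<S>) = {epsilon, s, v}  (via <A> s, <C> <A> <C>)
FIRST(<C>) = {epsilon, s, v}  (via <S> s)
FOLLOW(<S>) includes $ since <S> is the start symbol.
FOLLOW(<S>): in <C>→<S> s, <S> is followed by s with FIRST {s}; in <C>→v r <S>, the suffix after <S> is empty, so FOLLOW(<S>) ⊇ FOLLOW(<C>) = {$, s, v}. Thus FOLLOW(<S>) = {$, s, v}.
FOLLOW(<A>): in <S>→<A> s, <A> is followed by s with FIRST {s}; in <S>→<C> <A> <C>, <A> is followed by <C> with FIRST {epsilon, s, v}; in <S>→<C> <A> <C>, the suffix after <A> is nullable, so FOLLOW(<A>) ⊇ FOLLOW(<S>) = {$, s, v}. Thus FOLLOW(<A>) = {$, s, v}.
FOLLOW(<C>): in <S>→<C> <A> <C> (occurrence 1), <C> is followed by <A> <C> with FIRST {epsilon, s, v}; in <S>→<C> <A> <C> (occurrence 1), the suffix after <C> is nullable, so FOLLOW(<C>) ⊇ FOLLOW(<S>) = {$, s, v}; in <S>→<C> <A> <C> (occurrence 2), the suffix after <C> is empty, so FOLLOW(<C>) ⊇ FOLLOW(<S>) = {$, s, v}; in <A>→s <C>, the suffix after <C> is empty, so FOLLOW(<C>) ⊇ FOLLOW(<A>) = {$, s, v}. Thus FOLLOW(<C>) = {$, s, v}.

{$, s, v}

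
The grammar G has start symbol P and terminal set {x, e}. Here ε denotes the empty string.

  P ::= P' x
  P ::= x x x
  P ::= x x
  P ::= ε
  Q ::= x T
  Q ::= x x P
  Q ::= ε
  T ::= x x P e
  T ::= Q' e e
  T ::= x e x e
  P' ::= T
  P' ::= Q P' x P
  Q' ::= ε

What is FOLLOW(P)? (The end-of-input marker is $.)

FIRST(Q) = {ε, x}
FIRST(Q') = {ε}
FIRST(T) = {e, x}  (via Q' e e)
FIRST(P') = {e, x}  (via T, Q P' x P)
FIRST(P) = {ε, e, x}  (via P' x)
FOLLOW(P) includes $ since P is the start symbol.
FOLLOW(Q): in P'::=Q P' x P, Q is followed by P' x P with FIRST {e, x}. Thus FOLLOW(Q) = {e, x}.
FOLLOW(P'): in P::=P' x, P' is followed by x with FIRST {x}; in P'::=Q P' x P, P' is followed by x P with FIRST {x}. Thus FOLLOW(P') = {x}.
FOLLOW(P): in Q::=x x P, the suffix after P is empty, so FOLLOW(P) ⊇ FOLLOW(Q) = {e, x}; in T::=x x P e, P is followed by e with FIRST {e}; in P'::=Q P' x P, the suffix after P is empty, so FOLLOW(P) ⊇ FOLLOW(P') = {x}. Thus FOLLOW(P) = {$, e, x}.
FOLLOW(T): in Q::=x T, the suffix after T is empty, so FOLLOW(T) ⊇ FOLLOW(Q) = {e, x}; in P'::=T, the suffix after T is empty, so FOLLOW(T) ⊇ FOLLOW(P') = {x}. Thus FOLLOW(T) = {e, x}.
FOLLOW(Q'): in T::=Q' e e, Q' is followed by e e with FIRST {e}. Thus FOLLOW(Q') = {e}.

{$, e, x}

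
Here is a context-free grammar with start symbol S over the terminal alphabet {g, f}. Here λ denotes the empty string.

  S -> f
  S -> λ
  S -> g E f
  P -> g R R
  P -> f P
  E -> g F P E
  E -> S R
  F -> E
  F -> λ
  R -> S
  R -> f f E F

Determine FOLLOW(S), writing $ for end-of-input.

FIRST(S) = {λ, f, g}
FIRST(P) = {f, g}
FIRST(R) = {λ, f, g}  (via S)
FIRST(E) = {λ, f, g}  (via S R)
FIRST(F) = {λ, f, g}  (via E)
FOLLOW(S) includes $ since S is the start symbol.
FOLLOW(S): in E->S R, S is followed by R with FIRST {λ, f, g}; in E->S R, the suffix after S is nullable, so FOLLOW(S) ⊇ FOLLOW(E) = {f, g}; in R->S, the suffix after S is empty, so FOLLOW(S) ⊇ FOLLOW(R) = {f, g}. Thus FOLLOW(S) = {$, f, g}.
FOLLOW(P): in P->f P, the suffix after P is empty (adds nothing new); in E->g F P E, P is followed by E with FIRST {λ, f, g}; in E->g F P E, the suffix after P is nullable, so FOLLOW(P) ⊇ FOLLOW(E) = {f, g}. Thus FOLLOW(P) = {f, g}.
FOLLOW(E): in S->g E f, E is followed by f with FIRST {f}; in E->g F P E, the suffix after E is empty (adds nothing new); in F->E, the suffix after E is empty, so FOLLOW(E) ⊇ FOLLOW(F) = {f, g}; in R->f f E F, E is followed by F with FIRST {λ, f, g}; in R->f f E F, the suffix after E is nullable, so FOLLOW(E) ⊇ FOLLOW(R) = {f, g}. Thus FOLLOW(E) = {f, g}.
FOLLOW(R): in P->g R R (occurrence 1), R is followed by R with FIRST {λ, f, g}; in P->g R R (occurrence 1), the suffix after R is nullable, so FOLLOW(R) ⊇ FOLLOW(P) = {f, g}; in P->g R R (occurrence 2), the suffix after R is empty, so FOLLOW(R) ⊇ FOLLOW(P) = {f, g}; in E->S R, the suffix after R is empty, so FOLLOW(R) ⊇ FOLLOW(E) = {f, g}. Thus FOLLOW(R) = {f, g}.
FOLLOW(F): in E->g F P E, F is followed by P E with FIRST {f, g}; in R->f f E F, the suffix after F is empty, so FOLLOW(F) ⊇ FOLLOW(R) = {f, g}. Thus FOLLOW(F) = {f, g}.

{$, f, g}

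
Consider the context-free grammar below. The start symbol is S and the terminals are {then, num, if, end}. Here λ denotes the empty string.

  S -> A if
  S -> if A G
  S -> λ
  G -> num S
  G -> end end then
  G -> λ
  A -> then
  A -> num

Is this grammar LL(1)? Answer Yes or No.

Yes

FIRST(S) = {λ, if, num, then}
FIRST(G) = {λ, end, num}
FIRST(A) = {num, then}
FOLLOW(S) = {$}
FOLLOW(G) = {$}
FOLLOW(A) = {$, end, if, num}
Each cell of M receives at most one production.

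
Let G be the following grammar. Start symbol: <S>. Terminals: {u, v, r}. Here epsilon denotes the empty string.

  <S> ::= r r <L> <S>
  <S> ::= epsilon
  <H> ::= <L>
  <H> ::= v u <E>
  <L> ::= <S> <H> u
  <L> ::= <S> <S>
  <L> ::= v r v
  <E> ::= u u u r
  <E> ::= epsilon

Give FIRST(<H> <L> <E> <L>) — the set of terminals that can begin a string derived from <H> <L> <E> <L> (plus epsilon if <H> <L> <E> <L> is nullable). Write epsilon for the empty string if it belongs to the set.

{epsilon, r, u, v}

FIRST(<S>) = {epsilon, r}
FIRST(<E>) = {epsilon, u}
FIRST(<H>) = {epsilon, r, u, v}  (via <L>)
FIRST(<L>) = {epsilon, r, u, v}  (via <S> <H> u, <S> <S>)
FIRST(<H> <L> <E> <L>): take FIRST of each symbol in turn, carrying on past any symbol whose FIRST contains epsilon; result {epsilon, r, u, v}.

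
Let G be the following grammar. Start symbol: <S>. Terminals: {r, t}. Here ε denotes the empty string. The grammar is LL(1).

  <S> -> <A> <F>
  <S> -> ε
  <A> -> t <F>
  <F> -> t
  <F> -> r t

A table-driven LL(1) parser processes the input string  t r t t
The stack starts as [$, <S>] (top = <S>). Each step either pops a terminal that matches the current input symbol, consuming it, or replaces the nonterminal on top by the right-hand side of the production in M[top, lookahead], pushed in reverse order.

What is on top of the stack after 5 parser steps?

t

     Stack        Input      Action
  1  $ <S>        t r t t $  expand <S> -> <A> <F>
  2  $ <F> <A>    t r t t $  expand <A> -> t <F>
  3  $ <F> <F> t  t r t t $  match t
  4  $ <F> <F>    r t t $    expand <F> -> r t
  5  $ <F> t r    r t t $    match r
Stack after step 5: $ <F> t (top = t).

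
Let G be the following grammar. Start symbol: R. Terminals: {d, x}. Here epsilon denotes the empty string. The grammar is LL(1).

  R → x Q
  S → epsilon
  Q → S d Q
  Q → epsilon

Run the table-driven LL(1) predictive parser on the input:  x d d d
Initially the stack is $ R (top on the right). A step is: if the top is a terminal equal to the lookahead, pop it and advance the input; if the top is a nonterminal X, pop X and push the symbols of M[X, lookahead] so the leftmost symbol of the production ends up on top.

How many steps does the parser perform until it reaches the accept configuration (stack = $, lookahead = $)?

12

      Stack    Input      Action
   1  $ R      x d d d $  expand R → x Q
   2  $ Q x    x d d d $  match x
   3  $ Q      d d d $    expand Q → S d Q
   4  $ Q d S  d d d $    expand S → epsilon
   5  $ Q d    d d d $    match d
   6  $ Q      d d $      expand Q → S d Q
   7  $ Q d S  d d $      expand S → epsilon
   8  $ Q d    d d $      match d
   9  $ Q      d $        expand Q → S d Q
  10  $ Q d S  d $        expand S → epsilon
  11  $ Q d    d $        match d
  12  $ Q      $          expand Q → epsilon
Accept reached after 12 steps.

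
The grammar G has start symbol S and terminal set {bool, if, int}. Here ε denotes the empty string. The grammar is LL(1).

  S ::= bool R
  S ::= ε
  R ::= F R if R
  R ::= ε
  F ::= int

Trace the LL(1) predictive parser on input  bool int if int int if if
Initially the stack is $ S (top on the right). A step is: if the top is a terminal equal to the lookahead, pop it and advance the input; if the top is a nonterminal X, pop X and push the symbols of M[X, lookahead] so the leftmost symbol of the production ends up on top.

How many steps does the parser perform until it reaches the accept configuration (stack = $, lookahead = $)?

      Stack              Input                        Action
   1  $ S                bool int if int int if if $  expand S ::= bool R
   2  $ R bool           bool int if int int if if $  match bool
   3  $ R                int if int int if if $       expand R ::= F R if R
   4  $ R if R F         int if int int if if $       expand F ::= int
   5  $ R if R int       int if int int if if $       match int
   6  $ R if R           if int int if if $           expand R ::= ε
   7  $ R if             if int int if if $           match if
   8  $ R                int int if if $              expand R ::= F R if R
   9  $ R if R F         int int if if $              expand F ::= int
  10  $ R if R int       int int if if $              match int
  11  $ R if R           int if if $                  expand R ::= F R if R
  12  $ R if R if R F    int if if $                  expand F ::= int
  13  $ R if R if R int  int if if $                  match int
  14  $ R if R if R      if if $                      expand R ::= ε
  15  $ R if R if        if if $                      match if
  16  $ R if R           if $                         expand R ::= ε
  17  $ R if             if $                         match if
  18  $ R                $                            expand R ::= ε
Accept reached after 18 steps.

18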